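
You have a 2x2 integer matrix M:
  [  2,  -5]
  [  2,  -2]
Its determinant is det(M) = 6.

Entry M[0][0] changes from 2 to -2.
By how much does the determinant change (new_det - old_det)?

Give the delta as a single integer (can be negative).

Cofactor C_00 = -2
Entry delta = -2 - 2 = -4
Det delta = entry_delta * cofactor = -4 * -2 = 8

Answer: 8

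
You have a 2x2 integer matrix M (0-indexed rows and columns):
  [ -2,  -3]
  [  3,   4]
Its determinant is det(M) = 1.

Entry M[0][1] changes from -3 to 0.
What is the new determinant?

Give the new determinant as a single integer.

det is linear in row 0: changing M[0][1] by delta changes det by delta * cofactor(0,1).
Cofactor C_01 = (-1)^(0+1) * minor(0,1) = -3
Entry delta = 0 - -3 = 3
Det delta = 3 * -3 = -9
New det = 1 + -9 = -8

Answer: -8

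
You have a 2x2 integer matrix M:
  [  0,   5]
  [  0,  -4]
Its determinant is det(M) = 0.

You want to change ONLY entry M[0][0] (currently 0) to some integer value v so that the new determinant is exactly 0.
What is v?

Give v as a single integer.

det is linear in entry M[0][0]: det = old_det + (v - 0) * C_00
Cofactor C_00 = -4
Want det = 0: 0 + (v - 0) * -4 = 0
  (v - 0) = 0 / -4 = 0
  v = 0 + (0) = 0

Answer: 0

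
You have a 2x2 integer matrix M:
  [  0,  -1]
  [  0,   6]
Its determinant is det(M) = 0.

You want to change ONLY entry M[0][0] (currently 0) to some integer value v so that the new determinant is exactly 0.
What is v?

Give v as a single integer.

det is linear in entry M[0][0]: det = old_det + (v - 0) * C_00
Cofactor C_00 = 6
Want det = 0: 0 + (v - 0) * 6 = 0
  (v - 0) = 0 / 6 = 0
  v = 0 + (0) = 0

Answer: 0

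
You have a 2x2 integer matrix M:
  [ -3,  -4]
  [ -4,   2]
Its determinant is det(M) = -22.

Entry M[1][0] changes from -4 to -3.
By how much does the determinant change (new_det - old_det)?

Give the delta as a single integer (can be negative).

Cofactor C_10 = 4
Entry delta = -3 - -4 = 1
Det delta = entry_delta * cofactor = 1 * 4 = 4

Answer: 4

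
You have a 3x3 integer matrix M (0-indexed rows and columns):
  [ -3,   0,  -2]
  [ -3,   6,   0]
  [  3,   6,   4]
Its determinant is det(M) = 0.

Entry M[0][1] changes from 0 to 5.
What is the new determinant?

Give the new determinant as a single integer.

Answer: 60

Derivation:
det is linear in row 0: changing M[0][1] by delta changes det by delta * cofactor(0,1).
Cofactor C_01 = (-1)^(0+1) * minor(0,1) = 12
Entry delta = 5 - 0 = 5
Det delta = 5 * 12 = 60
New det = 0 + 60 = 60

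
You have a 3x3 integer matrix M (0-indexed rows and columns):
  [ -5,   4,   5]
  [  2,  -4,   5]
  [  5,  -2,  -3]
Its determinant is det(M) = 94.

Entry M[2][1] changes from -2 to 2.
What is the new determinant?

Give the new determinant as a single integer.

Answer: 234

Derivation:
det is linear in row 2: changing M[2][1] by delta changes det by delta * cofactor(2,1).
Cofactor C_21 = (-1)^(2+1) * minor(2,1) = 35
Entry delta = 2 - -2 = 4
Det delta = 4 * 35 = 140
New det = 94 + 140 = 234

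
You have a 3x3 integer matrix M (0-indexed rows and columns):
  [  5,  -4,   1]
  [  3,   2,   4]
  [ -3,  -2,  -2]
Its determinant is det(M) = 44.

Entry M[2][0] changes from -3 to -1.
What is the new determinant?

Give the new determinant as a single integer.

Answer: 8

Derivation:
det is linear in row 2: changing M[2][0] by delta changes det by delta * cofactor(2,0).
Cofactor C_20 = (-1)^(2+0) * minor(2,0) = -18
Entry delta = -1 - -3 = 2
Det delta = 2 * -18 = -36
New det = 44 + -36 = 8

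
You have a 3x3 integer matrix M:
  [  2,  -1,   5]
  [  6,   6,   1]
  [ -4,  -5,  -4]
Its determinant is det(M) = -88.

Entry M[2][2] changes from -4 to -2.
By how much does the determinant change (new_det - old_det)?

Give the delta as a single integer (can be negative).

Cofactor C_22 = 18
Entry delta = -2 - -4 = 2
Det delta = entry_delta * cofactor = 2 * 18 = 36

Answer: 36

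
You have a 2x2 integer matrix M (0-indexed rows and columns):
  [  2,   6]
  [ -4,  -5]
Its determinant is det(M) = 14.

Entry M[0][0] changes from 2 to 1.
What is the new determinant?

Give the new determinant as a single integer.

Answer: 19

Derivation:
det is linear in row 0: changing M[0][0] by delta changes det by delta * cofactor(0,0).
Cofactor C_00 = (-1)^(0+0) * minor(0,0) = -5
Entry delta = 1 - 2 = -1
Det delta = -1 * -5 = 5
New det = 14 + 5 = 19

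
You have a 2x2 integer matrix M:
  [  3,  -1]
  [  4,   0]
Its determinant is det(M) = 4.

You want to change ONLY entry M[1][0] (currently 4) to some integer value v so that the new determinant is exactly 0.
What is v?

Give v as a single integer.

det is linear in entry M[1][0]: det = old_det + (v - 4) * C_10
Cofactor C_10 = 1
Want det = 0: 4 + (v - 4) * 1 = 0
  (v - 4) = -4 / 1 = -4
  v = 4 + (-4) = 0

Answer: 0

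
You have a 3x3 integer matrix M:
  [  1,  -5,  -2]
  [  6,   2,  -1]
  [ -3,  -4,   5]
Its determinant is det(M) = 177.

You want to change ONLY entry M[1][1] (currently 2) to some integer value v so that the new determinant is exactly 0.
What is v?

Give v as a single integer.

Answer: 179

Derivation:
det is linear in entry M[1][1]: det = old_det + (v - 2) * C_11
Cofactor C_11 = -1
Want det = 0: 177 + (v - 2) * -1 = 0
  (v - 2) = -177 / -1 = 177
  v = 2 + (177) = 179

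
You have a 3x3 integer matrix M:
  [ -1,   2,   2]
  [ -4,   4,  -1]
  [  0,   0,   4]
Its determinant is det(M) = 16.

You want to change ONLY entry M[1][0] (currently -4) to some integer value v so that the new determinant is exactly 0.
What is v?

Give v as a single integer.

Answer: -2

Derivation:
det is linear in entry M[1][0]: det = old_det + (v - -4) * C_10
Cofactor C_10 = -8
Want det = 0: 16 + (v - -4) * -8 = 0
  (v - -4) = -16 / -8 = 2
  v = -4 + (2) = -2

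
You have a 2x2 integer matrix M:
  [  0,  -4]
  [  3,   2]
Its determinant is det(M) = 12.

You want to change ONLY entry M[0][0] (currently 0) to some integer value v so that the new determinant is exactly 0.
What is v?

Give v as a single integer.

Answer: -6

Derivation:
det is linear in entry M[0][0]: det = old_det + (v - 0) * C_00
Cofactor C_00 = 2
Want det = 0: 12 + (v - 0) * 2 = 0
  (v - 0) = -12 / 2 = -6
  v = 0 + (-6) = -6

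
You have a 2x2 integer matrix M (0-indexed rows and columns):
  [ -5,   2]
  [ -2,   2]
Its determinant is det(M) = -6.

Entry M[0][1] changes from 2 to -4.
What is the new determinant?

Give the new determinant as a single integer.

det is linear in row 0: changing M[0][1] by delta changes det by delta * cofactor(0,1).
Cofactor C_01 = (-1)^(0+1) * minor(0,1) = 2
Entry delta = -4 - 2 = -6
Det delta = -6 * 2 = -12
New det = -6 + -12 = -18

Answer: -18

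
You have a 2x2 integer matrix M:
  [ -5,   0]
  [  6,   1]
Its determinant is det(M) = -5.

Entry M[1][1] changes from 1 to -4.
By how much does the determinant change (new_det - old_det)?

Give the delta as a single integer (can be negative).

Cofactor C_11 = -5
Entry delta = -4 - 1 = -5
Det delta = entry_delta * cofactor = -5 * -5 = 25

Answer: 25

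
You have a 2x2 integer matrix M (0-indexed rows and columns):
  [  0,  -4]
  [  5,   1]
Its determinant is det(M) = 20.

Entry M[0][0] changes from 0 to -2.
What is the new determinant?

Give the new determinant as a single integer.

Answer: 18

Derivation:
det is linear in row 0: changing M[0][0] by delta changes det by delta * cofactor(0,0).
Cofactor C_00 = (-1)^(0+0) * minor(0,0) = 1
Entry delta = -2 - 0 = -2
Det delta = -2 * 1 = -2
New det = 20 + -2 = 18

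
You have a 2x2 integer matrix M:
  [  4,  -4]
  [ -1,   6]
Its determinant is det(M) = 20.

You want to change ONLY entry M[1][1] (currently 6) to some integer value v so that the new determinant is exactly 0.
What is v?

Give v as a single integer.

det is linear in entry M[1][1]: det = old_det + (v - 6) * C_11
Cofactor C_11 = 4
Want det = 0: 20 + (v - 6) * 4 = 0
  (v - 6) = -20 / 4 = -5
  v = 6 + (-5) = 1

Answer: 1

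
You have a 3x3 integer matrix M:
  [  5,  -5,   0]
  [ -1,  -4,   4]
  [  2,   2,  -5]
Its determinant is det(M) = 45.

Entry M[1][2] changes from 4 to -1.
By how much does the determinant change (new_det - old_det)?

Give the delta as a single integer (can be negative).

Answer: 100

Derivation:
Cofactor C_12 = -20
Entry delta = -1 - 4 = -5
Det delta = entry_delta * cofactor = -5 * -20 = 100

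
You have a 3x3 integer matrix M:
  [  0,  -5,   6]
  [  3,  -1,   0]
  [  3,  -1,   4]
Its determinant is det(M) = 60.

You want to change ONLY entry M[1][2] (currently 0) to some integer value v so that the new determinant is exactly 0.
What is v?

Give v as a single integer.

Answer: 4

Derivation:
det is linear in entry M[1][2]: det = old_det + (v - 0) * C_12
Cofactor C_12 = -15
Want det = 0: 60 + (v - 0) * -15 = 0
  (v - 0) = -60 / -15 = 4
  v = 0 + (4) = 4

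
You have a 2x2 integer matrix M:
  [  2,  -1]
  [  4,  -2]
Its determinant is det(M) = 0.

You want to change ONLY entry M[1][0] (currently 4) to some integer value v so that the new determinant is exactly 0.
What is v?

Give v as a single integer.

Answer: 4

Derivation:
det is linear in entry M[1][0]: det = old_det + (v - 4) * C_10
Cofactor C_10 = 1
Want det = 0: 0 + (v - 4) * 1 = 0
  (v - 4) = 0 / 1 = 0
  v = 4 + (0) = 4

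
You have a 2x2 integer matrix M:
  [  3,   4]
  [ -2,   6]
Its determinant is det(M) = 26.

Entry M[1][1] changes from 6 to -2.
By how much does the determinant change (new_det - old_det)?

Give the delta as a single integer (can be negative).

Answer: -24

Derivation:
Cofactor C_11 = 3
Entry delta = -2 - 6 = -8
Det delta = entry_delta * cofactor = -8 * 3 = -24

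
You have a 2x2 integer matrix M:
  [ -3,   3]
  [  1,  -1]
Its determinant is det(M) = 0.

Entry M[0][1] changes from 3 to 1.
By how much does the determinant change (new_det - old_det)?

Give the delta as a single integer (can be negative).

Answer: 2

Derivation:
Cofactor C_01 = -1
Entry delta = 1 - 3 = -2
Det delta = entry_delta * cofactor = -2 * -1 = 2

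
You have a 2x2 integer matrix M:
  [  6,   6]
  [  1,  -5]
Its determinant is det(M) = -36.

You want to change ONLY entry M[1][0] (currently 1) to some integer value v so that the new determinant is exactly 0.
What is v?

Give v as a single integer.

Answer: -5

Derivation:
det is linear in entry M[1][0]: det = old_det + (v - 1) * C_10
Cofactor C_10 = -6
Want det = 0: -36 + (v - 1) * -6 = 0
  (v - 1) = 36 / -6 = -6
  v = 1 + (-6) = -5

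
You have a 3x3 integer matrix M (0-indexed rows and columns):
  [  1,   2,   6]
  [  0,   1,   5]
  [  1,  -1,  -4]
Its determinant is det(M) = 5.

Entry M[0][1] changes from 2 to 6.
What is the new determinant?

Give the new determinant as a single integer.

det is linear in row 0: changing M[0][1] by delta changes det by delta * cofactor(0,1).
Cofactor C_01 = (-1)^(0+1) * minor(0,1) = 5
Entry delta = 6 - 2 = 4
Det delta = 4 * 5 = 20
New det = 5 + 20 = 25

Answer: 25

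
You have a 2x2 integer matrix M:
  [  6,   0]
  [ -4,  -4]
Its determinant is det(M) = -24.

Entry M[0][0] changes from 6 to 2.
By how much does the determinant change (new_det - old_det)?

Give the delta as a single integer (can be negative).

Answer: 16

Derivation:
Cofactor C_00 = -4
Entry delta = 2 - 6 = -4
Det delta = entry_delta * cofactor = -4 * -4 = 16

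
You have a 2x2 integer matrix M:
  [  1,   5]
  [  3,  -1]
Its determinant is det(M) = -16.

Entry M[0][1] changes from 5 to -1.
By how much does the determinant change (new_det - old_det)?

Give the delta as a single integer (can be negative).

Cofactor C_01 = -3
Entry delta = -1 - 5 = -6
Det delta = entry_delta * cofactor = -6 * -3 = 18

Answer: 18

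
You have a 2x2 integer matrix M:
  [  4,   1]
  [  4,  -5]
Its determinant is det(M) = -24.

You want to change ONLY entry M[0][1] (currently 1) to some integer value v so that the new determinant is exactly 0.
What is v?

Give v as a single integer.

det is linear in entry M[0][1]: det = old_det + (v - 1) * C_01
Cofactor C_01 = -4
Want det = 0: -24 + (v - 1) * -4 = 0
  (v - 1) = 24 / -4 = -6
  v = 1 + (-6) = -5

Answer: -5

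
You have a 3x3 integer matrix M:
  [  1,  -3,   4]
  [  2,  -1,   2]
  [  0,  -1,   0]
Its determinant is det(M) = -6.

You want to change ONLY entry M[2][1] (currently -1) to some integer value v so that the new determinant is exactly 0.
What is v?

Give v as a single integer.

Answer: 0

Derivation:
det is linear in entry M[2][1]: det = old_det + (v - -1) * C_21
Cofactor C_21 = 6
Want det = 0: -6 + (v - -1) * 6 = 0
  (v - -1) = 6 / 6 = 1
  v = -1 + (1) = 0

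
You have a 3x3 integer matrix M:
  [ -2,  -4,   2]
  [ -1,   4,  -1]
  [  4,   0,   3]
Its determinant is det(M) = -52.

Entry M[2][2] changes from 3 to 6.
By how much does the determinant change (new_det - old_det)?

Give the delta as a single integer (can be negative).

Cofactor C_22 = -12
Entry delta = 6 - 3 = 3
Det delta = entry_delta * cofactor = 3 * -12 = -36

Answer: -36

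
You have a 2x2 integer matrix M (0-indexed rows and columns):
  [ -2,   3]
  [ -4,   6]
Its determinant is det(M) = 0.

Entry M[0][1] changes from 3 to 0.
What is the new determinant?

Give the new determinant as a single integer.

det is linear in row 0: changing M[0][1] by delta changes det by delta * cofactor(0,1).
Cofactor C_01 = (-1)^(0+1) * minor(0,1) = 4
Entry delta = 0 - 3 = -3
Det delta = -3 * 4 = -12
New det = 0 + -12 = -12

Answer: -12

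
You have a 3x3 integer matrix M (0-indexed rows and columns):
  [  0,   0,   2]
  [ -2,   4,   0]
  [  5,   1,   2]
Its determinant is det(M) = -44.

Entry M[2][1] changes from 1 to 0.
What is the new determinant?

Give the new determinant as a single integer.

Answer: -40

Derivation:
det is linear in row 2: changing M[2][1] by delta changes det by delta * cofactor(2,1).
Cofactor C_21 = (-1)^(2+1) * minor(2,1) = -4
Entry delta = 0 - 1 = -1
Det delta = -1 * -4 = 4
New det = -44 + 4 = -40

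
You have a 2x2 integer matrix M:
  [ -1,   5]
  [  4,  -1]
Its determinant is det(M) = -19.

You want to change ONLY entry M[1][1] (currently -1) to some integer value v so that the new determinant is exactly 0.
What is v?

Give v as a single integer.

Answer: -20

Derivation:
det is linear in entry M[1][1]: det = old_det + (v - -1) * C_11
Cofactor C_11 = -1
Want det = 0: -19 + (v - -1) * -1 = 0
  (v - -1) = 19 / -1 = -19
  v = -1 + (-19) = -20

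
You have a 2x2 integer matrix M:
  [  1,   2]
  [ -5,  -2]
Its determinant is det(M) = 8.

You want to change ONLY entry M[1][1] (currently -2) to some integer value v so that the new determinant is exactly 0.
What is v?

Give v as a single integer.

det is linear in entry M[1][1]: det = old_det + (v - -2) * C_11
Cofactor C_11 = 1
Want det = 0: 8 + (v - -2) * 1 = 0
  (v - -2) = -8 / 1 = -8
  v = -2 + (-8) = -10

Answer: -10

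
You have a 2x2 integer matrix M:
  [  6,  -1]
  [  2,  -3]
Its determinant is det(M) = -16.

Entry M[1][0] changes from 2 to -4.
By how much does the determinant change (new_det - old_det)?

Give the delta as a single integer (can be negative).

Answer: -6

Derivation:
Cofactor C_10 = 1
Entry delta = -4 - 2 = -6
Det delta = entry_delta * cofactor = -6 * 1 = -6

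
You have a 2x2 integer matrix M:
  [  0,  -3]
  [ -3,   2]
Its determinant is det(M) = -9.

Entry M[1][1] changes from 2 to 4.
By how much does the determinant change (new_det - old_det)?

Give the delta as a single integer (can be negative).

Answer: 0

Derivation:
Cofactor C_11 = 0
Entry delta = 4 - 2 = 2
Det delta = entry_delta * cofactor = 2 * 0 = 0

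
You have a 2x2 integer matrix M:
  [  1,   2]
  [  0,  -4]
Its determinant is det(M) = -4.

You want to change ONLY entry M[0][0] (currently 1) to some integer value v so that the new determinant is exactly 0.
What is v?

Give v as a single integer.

det is linear in entry M[0][0]: det = old_det + (v - 1) * C_00
Cofactor C_00 = -4
Want det = 0: -4 + (v - 1) * -4 = 0
  (v - 1) = 4 / -4 = -1
  v = 1 + (-1) = 0

Answer: 0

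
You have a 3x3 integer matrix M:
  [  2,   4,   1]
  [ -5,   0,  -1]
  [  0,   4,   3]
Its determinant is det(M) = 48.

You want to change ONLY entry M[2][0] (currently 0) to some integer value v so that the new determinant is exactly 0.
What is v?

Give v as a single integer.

Answer: 12

Derivation:
det is linear in entry M[2][0]: det = old_det + (v - 0) * C_20
Cofactor C_20 = -4
Want det = 0: 48 + (v - 0) * -4 = 0
  (v - 0) = -48 / -4 = 12
  v = 0 + (12) = 12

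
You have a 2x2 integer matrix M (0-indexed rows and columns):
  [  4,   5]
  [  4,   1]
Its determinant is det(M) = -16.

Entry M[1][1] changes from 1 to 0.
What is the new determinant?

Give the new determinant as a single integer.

det is linear in row 1: changing M[1][1] by delta changes det by delta * cofactor(1,1).
Cofactor C_11 = (-1)^(1+1) * minor(1,1) = 4
Entry delta = 0 - 1 = -1
Det delta = -1 * 4 = -4
New det = -16 + -4 = -20

Answer: -20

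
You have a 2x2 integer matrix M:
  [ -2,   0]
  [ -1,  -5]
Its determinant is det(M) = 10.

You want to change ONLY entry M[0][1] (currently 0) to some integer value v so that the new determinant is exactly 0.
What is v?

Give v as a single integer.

det is linear in entry M[0][1]: det = old_det + (v - 0) * C_01
Cofactor C_01 = 1
Want det = 0: 10 + (v - 0) * 1 = 0
  (v - 0) = -10 / 1 = -10
  v = 0 + (-10) = -10

Answer: -10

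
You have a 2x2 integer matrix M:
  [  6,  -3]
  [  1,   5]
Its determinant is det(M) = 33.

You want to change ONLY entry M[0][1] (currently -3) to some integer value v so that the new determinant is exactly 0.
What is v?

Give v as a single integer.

Answer: 30

Derivation:
det is linear in entry M[0][1]: det = old_det + (v - -3) * C_01
Cofactor C_01 = -1
Want det = 0: 33 + (v - -3) * -1 = 0
  (v - -3) = -33 / -1 = 33
  v = -3 + (33) = 30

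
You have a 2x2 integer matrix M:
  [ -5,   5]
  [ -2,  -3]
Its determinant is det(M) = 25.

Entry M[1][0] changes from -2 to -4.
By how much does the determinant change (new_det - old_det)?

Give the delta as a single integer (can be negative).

Cofactor C_10 = -5
Entry delta = -4 - -2 = -2
Det delta = entry_delta * cofactor = -2 * -5 = 10

Answer: 10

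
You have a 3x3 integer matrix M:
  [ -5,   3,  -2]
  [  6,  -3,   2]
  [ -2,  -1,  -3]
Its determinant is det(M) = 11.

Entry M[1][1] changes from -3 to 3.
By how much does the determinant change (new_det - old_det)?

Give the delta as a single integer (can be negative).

Cofactor C_11 = 11
Entry delta = 3 - -3 = 6
Det delta = entry_delta * cofactor = 6 * 11 = 66

Answer: 66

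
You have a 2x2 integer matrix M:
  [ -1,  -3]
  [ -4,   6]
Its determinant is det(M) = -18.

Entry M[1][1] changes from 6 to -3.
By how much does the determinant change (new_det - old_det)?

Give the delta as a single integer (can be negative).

Answer: 9

Derivation:
Cofactor C_11 = -1
Entry delta = -3 - 6 = -9
Det delta = entry_delta * cofactor = -9 * -1 = 9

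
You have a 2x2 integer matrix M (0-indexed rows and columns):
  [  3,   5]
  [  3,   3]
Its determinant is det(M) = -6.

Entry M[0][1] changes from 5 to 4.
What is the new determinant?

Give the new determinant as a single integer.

det is linear in row 0: changing M[0][1] by delta changes det by delta * cofactor(0,1).
Cofactor C_01 = (-1)^(0+1) * minor(0,1) = -3
Entry delta = 4 - 5 = -1
Det delta = -1 * -3 = 3
New det = -6 + 3 = -3

Answer: -3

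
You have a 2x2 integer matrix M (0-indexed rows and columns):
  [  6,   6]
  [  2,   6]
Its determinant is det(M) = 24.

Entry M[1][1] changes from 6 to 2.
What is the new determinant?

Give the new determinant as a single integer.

Answer: 0

Derivation:
det is linear in row 1: changing M[1][1] by delta changes det by delta * cofactor(1,1).
Cofactor C_11 = (-1)^(1+1) * minor(1,1) = 6
Entry delta = 2 - 6 = -4
Det delta = -4 * 6 = -24
New det = 24 + -24 = 0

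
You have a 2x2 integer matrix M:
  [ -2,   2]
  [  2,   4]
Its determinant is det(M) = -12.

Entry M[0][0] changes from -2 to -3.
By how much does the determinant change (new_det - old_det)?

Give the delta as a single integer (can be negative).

Answer: -4

Derivation:
Cofactor C_00 = 4
Entry delta = -3 - -2 = -1
Det delta = entry_delta * cofactor = -1 * 4 = -4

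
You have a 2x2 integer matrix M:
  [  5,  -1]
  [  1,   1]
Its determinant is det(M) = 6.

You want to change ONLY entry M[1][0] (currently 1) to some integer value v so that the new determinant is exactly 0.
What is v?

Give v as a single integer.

Answer: -5

Derivation:
det is linear in entry M[1][0]: det = old_det + (v - 1) * C_10
Cofactor C_10 = 1
Want det = 0: 6 + (v - 1) * 1 = 0
  (v - 1) = -6 / 1 = -6
  v = 1 + (-6) = -5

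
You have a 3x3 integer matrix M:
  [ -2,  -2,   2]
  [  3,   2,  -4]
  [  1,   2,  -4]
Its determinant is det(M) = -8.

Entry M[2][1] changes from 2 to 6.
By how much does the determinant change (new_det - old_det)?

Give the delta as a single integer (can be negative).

Cofactor C_21 = -2
Entry delta = 6 - 2 = 4
Det delta = entry_delta * cofactor = 4 * -2 = -8

Answer: -8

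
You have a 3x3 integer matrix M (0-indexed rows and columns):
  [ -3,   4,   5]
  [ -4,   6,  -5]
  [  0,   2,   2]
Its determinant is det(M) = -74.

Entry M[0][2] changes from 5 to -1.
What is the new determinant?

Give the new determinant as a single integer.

det is linear in row 0: changing M[0][2] by delta changes det by delta * cofactor(0,2).
Cofactor C_02 = (-1)^(0+2) * minor(0,2) = -8
Entry delta = -1 - 5 = -6
Det delta = -6 * -8 = 48
New det = -74 + 48 = -26

Answer: -26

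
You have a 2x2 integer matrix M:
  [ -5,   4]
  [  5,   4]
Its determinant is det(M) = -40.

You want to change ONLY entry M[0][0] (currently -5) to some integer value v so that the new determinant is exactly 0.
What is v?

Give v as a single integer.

det is linear in entry M[0][0]: det = old_det + (v - -5) * C_00
Cofactor C_00 = 4
Want det = 0: -40 + (v - -5) * 4 = 0
  (v - -5) = 40 / 4 = 10
  v = -5 + (10) = 5

Answer: 5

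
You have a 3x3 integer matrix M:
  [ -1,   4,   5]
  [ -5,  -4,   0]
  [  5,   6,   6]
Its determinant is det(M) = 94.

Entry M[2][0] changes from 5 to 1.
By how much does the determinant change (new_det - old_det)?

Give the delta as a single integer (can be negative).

Answer: -80

Derivation:
Cofactor C_20 = 20
Entry delta = 1 - 5 = -4
Det delta = entry_delta * cofactor = -4 * 20 = -80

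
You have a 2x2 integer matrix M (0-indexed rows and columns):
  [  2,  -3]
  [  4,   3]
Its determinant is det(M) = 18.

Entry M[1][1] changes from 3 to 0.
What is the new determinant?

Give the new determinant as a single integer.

det is linear in row 1: changing M[1][1] by delta changes det by delta * cofactor(1,1).
Cofactor C_11 = (-1)^(1+1) * minor(1,1) = 2
Entry delta = 0 - 3 = -3
Det delta = -3 * 2 = -6
New det = 18 + -6 = 12

Answer: 12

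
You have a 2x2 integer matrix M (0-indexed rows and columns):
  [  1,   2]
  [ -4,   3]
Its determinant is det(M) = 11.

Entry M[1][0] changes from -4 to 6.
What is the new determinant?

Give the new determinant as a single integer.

Answer: -9

Derivation:
det is linear in row 1: changing M[1][0] by delta changes det by delta * cofactor(1,0).
Cofactor C_10 = (-1)^(1+0) * minor(1,0) = -2
Entry delta = 6 - -4 = 10
Det delta = 10 * -2 = -20
New det = 11 + -20 = -9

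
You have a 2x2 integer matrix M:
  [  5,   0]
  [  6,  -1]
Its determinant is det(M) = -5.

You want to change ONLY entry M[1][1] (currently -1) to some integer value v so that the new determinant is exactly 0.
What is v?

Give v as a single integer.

det is linear in entry M[1][1]: det = old_det + (v - -1) * C_11
Cofactor C_11 = 5
Want det = 0: -5 + (v - -1) * 5 = 0
  (v - -1) = 5 / 5 = 1
  v = -1 + (1) = 0

Answer: 0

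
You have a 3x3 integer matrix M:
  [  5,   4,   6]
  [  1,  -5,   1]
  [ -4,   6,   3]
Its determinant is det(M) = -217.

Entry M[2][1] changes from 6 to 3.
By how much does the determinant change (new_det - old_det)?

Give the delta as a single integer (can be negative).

Answer: -3

Derivation:
Cofactor C_21 = 1
Entry delta = 3 - 6 = -3
Det delta = entry_delta * cofactor = -3 * 1 = -3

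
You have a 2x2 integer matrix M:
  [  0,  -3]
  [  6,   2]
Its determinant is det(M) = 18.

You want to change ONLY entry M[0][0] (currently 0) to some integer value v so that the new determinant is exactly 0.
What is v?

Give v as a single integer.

Answer: -9

Derivation:
det is linear in entry M[0][0]: det = old_det + (v - 0) * C_00
Cofactor C_00 = 2
Want det = 0: 18 + (v - 0) * 2 = 0
  (v - 0) = -18 / 2 = -9
  v = 0 + (-9) = -9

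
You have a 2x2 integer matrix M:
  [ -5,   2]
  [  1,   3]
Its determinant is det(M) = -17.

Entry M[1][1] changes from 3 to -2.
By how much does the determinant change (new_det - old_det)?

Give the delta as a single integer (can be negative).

Cofactor C_11 = -5
Entry delta = -2 - 3 = -5
Det delta = entry_delta * cofactor = -5 * -5 = 25

Answer: 25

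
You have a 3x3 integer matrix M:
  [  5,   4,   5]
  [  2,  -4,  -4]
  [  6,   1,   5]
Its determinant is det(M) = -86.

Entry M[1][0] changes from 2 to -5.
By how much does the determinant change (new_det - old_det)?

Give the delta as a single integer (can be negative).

Answer: 105

Derivation:
Cofactor C_10 = -15
Entry delta = -5 - 2 = -7
Det delta = entry_delta * cofactor = -7 * -15 = 105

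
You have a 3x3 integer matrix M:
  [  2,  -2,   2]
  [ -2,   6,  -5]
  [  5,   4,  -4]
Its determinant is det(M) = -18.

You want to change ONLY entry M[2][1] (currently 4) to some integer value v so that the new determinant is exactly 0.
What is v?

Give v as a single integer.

det is linear in entry M[2][1]: det = old_det + (v - 4) * C_21
Cofactor C_21 = 6
Want det = 0: -18 + (v - 4) * 6 = 0
  (v - 4) = 18 / 6 = 3
  v = 4 + (3) = 7

Answer: 7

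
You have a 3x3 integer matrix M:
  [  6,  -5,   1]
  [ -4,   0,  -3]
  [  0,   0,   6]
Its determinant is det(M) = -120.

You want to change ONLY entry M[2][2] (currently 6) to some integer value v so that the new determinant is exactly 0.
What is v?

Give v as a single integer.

Answer: 0

Derivation:
det is linear in entry M[2][2]: det = old_det + (v - 6) * C_22
Cofactor C_22 = -20
Want det = 0: -120 + (v - 6) * -20 = 0
  (v - 6) = 120 / -20 = -6
  v = 6 + (-6) = 0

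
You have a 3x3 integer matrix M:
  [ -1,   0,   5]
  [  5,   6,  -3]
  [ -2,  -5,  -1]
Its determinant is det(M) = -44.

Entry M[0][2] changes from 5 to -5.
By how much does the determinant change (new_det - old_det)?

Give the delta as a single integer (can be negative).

Answer: 130

Derivation:
Cofactor C_02 = -13
Entry delta = -5 - 5 = -10
Det delta = entry_delta * cofactor = -10 * -13 = 130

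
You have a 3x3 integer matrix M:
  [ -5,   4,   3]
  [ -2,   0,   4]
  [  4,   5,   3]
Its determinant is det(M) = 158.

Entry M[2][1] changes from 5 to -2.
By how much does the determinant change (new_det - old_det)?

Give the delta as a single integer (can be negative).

Answer: -98

Derivation:
Cofactor C_21 = 14
Entry delta = -2 - 5 = -7
Det delta = entry_delta * cofactor = -7 * 14 = -98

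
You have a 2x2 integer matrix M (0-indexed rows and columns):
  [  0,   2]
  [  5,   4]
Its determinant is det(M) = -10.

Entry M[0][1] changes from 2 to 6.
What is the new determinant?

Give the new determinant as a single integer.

det is linear in row 0: changing M[0][1] by delta changes det by delta * cofactor(0,1).
Cofactor C_01 = (-1)^(0+1) * minor(0,1) = -5
Entry delta = 6 - 2 = 4
Det delta = 4 * -5 = -20
New det = -10 + -20 = -30

Answer: -30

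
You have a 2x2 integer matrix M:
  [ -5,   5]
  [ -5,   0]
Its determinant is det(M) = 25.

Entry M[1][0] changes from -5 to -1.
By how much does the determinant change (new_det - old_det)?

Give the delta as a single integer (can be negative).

Cofactor C_10 = -5
Entry delta = -1 - -5 = 4
Det delta = entry_delta * cofactor = 4 * -5 = -20

Answer: -20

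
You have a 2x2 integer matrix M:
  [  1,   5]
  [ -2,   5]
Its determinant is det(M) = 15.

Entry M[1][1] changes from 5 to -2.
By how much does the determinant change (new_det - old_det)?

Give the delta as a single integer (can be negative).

Answer: -7

Derivation:
Cofactor C_11 = 1
Entry delta = -2 - 5 = -7
Det delta = entry_delta * cofactor = -7 * 1 = -7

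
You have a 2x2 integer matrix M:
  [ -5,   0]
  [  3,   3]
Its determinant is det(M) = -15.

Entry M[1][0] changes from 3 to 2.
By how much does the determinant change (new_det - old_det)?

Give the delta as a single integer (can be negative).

Answer: 0

Derivation:
Cofactor C_10 = 0
Entry delta = 2 - 3 = -1
Det delta = entry_delta * cofactor = -1 * 0 = 0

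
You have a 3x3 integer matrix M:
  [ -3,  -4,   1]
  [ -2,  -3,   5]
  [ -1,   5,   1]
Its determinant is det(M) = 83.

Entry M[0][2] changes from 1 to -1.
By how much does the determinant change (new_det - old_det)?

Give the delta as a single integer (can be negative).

Cofactor C_02 = -13
Entry delta = -1 - 1 = -2
Det delta = entry_delta * cofactor = -2 * -13 = 26

Answer: 26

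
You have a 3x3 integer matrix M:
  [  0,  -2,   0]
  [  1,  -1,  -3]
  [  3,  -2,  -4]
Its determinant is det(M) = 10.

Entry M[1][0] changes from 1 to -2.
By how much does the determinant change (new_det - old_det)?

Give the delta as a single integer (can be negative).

Answer: 24

Derivation:
Cofactor C_10 = -8
Entry delta = -2 - 1 = -3
Det delta = entry_delta * cofactor = -3 * -8 = 24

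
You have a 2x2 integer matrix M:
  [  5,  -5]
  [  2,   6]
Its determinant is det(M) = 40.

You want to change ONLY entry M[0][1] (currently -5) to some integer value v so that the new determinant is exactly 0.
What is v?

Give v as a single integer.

det is linear in entry M[0][1]: det = old_det + (v - -5) * C_01
Cofactor C_01 = -2
Want det = 0: 40 + (v - -5) * -2 = 0
  (v - -5) = -40 / -2 = 20
  v = -5 + (20) = 15

Answer: 15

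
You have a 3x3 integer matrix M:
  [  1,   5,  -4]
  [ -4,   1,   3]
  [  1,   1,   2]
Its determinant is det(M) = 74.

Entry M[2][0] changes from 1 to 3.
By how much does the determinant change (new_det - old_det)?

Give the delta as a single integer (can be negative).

Answer: 38

Derivation:
Cofactor C_20 = 19
Entry delta = 3 - 1 = 2
Det delta = entry_delta * cofactor = 2 * 19 = 38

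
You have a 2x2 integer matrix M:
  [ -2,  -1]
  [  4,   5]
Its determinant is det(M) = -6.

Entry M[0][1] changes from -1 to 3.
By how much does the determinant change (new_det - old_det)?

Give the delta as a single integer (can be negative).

Cofactor C_01 = -4
Entry delta = 3 - -1 = 4
Det delta = entry_delta * cofactor = 4 * -4 = -16

Answer: -16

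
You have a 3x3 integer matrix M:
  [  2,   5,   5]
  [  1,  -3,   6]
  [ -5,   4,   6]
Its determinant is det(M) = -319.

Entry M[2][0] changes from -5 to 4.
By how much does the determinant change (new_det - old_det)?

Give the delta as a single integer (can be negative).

Cofactor C_20 = 45
Entry delta = 4 - -5 = 9
Det delta = entry_delta * cofactor = 9 * 45 = 405

Answer: 405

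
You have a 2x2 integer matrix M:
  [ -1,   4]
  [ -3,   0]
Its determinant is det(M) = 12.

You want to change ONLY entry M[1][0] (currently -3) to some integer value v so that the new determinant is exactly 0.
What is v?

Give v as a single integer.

Answer: 0

Derivation:
det is linear in entry M[1][0]: det = old_det + (v - -3) * C_10
Cofactor C_10 = -4
Want det = 0: 12 + (v - -3) * -4 = 0
  (v - -3) = -12 / -4 = 3
  v = -3 + (3) = 0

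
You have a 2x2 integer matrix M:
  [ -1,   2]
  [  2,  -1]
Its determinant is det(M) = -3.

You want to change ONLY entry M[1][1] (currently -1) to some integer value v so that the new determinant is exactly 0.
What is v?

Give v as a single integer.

Answer: -4

Derivation:
det is linear in entry M[1][1]: det = old_det + (v - -1) * C_11
Cofactor C_11 = -1
Want det = 0: -3 + (v - -1) * -1 = 0
  (v - -1) = 3 / -1 = -3
  v = -1 + (-3) = -4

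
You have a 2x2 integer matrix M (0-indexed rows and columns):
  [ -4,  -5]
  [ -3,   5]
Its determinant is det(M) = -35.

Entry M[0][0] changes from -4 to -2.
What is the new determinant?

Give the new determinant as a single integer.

Answer: -25

Derivation:
det is linear in row 0: changing M[0][0] by delta changes det by delta * cofactor(0,0).
Cofactor C_00 = (-1)^(0+0) * minor(0,0) = 5
Entry delta = -2 - -4 = 2
Det delta = 2 * 5 = 10
New det = -35 + 10 = -25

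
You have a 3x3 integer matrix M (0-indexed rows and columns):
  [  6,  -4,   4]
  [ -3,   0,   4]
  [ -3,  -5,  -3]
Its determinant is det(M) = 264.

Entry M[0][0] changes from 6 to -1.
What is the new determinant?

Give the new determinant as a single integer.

det is linear in row 0: changing M[0][0] by delta changes det by delta * cofactor(0,0).
Cofactor C_00 = (-1)^(0+0) * minor(0,0) = 20
Entry delta = -1 - 6 = -7
Det delta = -7 * 20 = -140
New det = 264 + -140 = 124

Answer: 124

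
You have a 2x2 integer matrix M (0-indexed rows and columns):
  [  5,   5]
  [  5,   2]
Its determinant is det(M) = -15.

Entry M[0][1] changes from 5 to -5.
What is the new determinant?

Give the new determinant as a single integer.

Answer: 35

Derivation:
det is linear in row 0: changing M[0][1] by delta changes det by delta * cofactor(0,1).
Cofactor C_01 = (-1)^(0+1) * minor(0,1) = -5
Entry delta = -5 - 5 = -10
Det delta = -10 * -5 = 50
New det = -15 + 50 = 35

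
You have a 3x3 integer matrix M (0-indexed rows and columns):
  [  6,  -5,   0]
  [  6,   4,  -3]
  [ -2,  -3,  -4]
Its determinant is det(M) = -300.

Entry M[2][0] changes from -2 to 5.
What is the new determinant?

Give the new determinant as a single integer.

Answer: -195

Derivation:
det is linear in row 2: changing M[2][0] by delta changes det by delta * cofactor(2,0).
Cofactor C_20 = (-1)^(2+0) * minor(2,0) = 15
Entry delta = 5 - -2 = 7
Det delta = 7 * 15 = 105
New det = -300 + 105 = -195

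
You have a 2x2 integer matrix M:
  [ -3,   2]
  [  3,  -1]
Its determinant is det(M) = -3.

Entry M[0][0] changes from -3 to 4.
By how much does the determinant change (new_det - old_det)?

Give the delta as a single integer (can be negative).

Cofactor C_00 = -1
Entry delta = 4 - -3 = 7
Det delta = entry_delta * cofactor = 7 * -1 = -7

Answer: -7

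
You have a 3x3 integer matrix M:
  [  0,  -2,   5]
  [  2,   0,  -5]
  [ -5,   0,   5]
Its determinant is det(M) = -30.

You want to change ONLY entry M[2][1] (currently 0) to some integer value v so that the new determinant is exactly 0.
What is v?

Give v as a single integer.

Answer: 3

Derivation:
det is linear in entry M[2][1]: det = old_det + (v - 0) * C_21
Cofactor C_21 = 10
Want det = 0: -30 + (v - 0) * 10 = 0
  (v - 0) = 30 / 10 = 3
  v = 0 + (3) = 3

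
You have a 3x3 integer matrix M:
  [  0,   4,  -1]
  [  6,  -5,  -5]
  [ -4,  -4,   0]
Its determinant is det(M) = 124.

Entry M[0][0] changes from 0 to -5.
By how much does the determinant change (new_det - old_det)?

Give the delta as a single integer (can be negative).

Cofactor C_00 = -20
Entry delta = -5 - 0 = -5
Det delta = entry_delta * cofactor = -5 * -20 = 100

Answer: 100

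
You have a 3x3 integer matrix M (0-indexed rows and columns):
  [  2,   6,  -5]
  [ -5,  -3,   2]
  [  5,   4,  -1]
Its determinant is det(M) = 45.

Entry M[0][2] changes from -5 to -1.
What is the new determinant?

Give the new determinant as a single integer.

Answer: 25

Derivation:
det is linear in row 0: changing M[0][2] by delta changes det by delta * cofactor(0,2).
Cofactor C_02 = (-1)^(0+2) * minor(0,2) = -5
Entry delta = -1 - -5 = 4
Det delta = 4 * -5 = -20
New det = 45 + -20 = 25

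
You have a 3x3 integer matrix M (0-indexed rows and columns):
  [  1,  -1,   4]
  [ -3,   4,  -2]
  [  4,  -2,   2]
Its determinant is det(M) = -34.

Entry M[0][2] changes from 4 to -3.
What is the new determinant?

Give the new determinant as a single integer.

det is linear in row 0: changing M[0][2] by delta changes det by delta * cofactor(0,2).
Cofactor C_02 = (-1)^(0+2) * minor(0,2) = -10
Entry delta = -3 - 4 = -7
Det delta = -7 * -10 = 70
New det = -34 + 70 = 36

Answer: 36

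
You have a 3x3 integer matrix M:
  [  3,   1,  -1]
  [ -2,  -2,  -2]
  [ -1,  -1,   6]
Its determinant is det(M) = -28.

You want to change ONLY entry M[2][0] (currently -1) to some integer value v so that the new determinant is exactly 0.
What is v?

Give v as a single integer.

Answer: -8

Derivation:
det is linear in entry M[2][0]: det = old_det + (v - -1) * C_20
Cofactor C_20 = -4
Want det = 0: -28 + (v - -1) * -4 = 0
  (v - -1) = 28 / -4 = -7
  v = -1 + (-7) = -8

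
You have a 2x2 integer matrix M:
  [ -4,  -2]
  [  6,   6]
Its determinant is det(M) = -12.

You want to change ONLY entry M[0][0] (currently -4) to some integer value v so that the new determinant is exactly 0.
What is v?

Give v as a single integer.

det is linear in entry M[0][0]: det = old_det + (v - -4) * C_00
Cofactor C_00 = 6
Want det = 0: -12 + (v - -4) * 6 = 0
  (v - -4) = 12 / 6 = 2
  v = -4 + (2) = -2

Answer: -2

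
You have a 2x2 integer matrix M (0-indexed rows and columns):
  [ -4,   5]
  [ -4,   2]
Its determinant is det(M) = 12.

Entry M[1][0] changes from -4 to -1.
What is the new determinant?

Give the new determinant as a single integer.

det is linear in row 1: changing M[1][0] by delta changes det by delta * cofactor(1,0).
Cofactor C_10 = (-1)^(1+0) * minor(1,0) = -5
Entry delta = -1 - -4 = 3
Det delta = 3 * -5 = -15
New det = 12 + -15 = -3

Answer: -3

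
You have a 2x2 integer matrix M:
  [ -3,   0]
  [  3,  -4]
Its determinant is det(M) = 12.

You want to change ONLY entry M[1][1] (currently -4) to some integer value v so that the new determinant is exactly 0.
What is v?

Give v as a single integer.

det is linear in entry M[1][1]: det = old_det + (v - -4) * C_11
Cofactor C_11 = -3
Want det = 0: 12 + (v - -4) * -3 = 0
  (v - -4) = -12 / -3 = 4
  v = -4 + (4) = 0

Answer: 0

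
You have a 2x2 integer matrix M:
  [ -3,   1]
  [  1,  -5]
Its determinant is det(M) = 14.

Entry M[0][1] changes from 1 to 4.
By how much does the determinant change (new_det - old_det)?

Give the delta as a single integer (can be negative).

Answer: -3

Derivation:
Cofactor C_01 = -1
Entry delta = 4 - 1 = 3
Det delta = entry_delta * cofactor = 3 * -1 = -3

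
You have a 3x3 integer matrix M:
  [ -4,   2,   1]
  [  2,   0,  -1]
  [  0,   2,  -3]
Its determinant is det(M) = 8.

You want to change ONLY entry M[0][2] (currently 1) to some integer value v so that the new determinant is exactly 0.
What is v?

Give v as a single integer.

det is linear in entry M[0][2]: det = old_det + (v - 1) * C_02
Cofactor C_02 = 4
Want det = 0: 8 + (v - 1) * 4 = 0
  (v - 1) = -8 / 4 = -2
  v = 1 + (-2) = -1

Answer: -1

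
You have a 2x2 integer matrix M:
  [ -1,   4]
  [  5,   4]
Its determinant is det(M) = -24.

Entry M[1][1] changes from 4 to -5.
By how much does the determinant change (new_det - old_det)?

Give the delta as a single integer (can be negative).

Answer: 9

Derivation:
Cofactor C_11 = -1
Entry delta = -5 - 4 = -9
Det delta = entry_delta * cofactor = -9 * -1 = 9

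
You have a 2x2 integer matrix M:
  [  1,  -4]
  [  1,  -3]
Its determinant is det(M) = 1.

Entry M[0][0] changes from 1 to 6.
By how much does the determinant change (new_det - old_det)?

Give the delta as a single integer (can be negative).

Cofactor C_00 = -3
Entry delta = 6 - 1 = 5
Det delta = entry_delta * cofactor = 5 * -3 = -15

Answer: -15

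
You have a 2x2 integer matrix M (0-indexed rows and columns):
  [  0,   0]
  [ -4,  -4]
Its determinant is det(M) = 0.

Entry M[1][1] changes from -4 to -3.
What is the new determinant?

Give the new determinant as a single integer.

det is linear in row 1: changing M[1][1] by delta changes det by delta * cofactor(1,1).
Cofactor C_11 = (-1)^(1+1) * minor(1,1) = 0
Entry delta = -3 - -4 = 1
Det delta = 1 * 0 = 0
New det = 0 + 0 = 0

Answer: 0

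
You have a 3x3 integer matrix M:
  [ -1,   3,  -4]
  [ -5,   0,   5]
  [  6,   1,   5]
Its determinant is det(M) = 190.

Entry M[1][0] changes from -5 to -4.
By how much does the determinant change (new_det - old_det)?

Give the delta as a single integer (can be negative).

Answer: -19

Derivation:
Cofactor C_10 = -19
Entry delta = -4 - -5 = 1
Det delta = entry_delta * cofactor = 1 * -19 = -19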